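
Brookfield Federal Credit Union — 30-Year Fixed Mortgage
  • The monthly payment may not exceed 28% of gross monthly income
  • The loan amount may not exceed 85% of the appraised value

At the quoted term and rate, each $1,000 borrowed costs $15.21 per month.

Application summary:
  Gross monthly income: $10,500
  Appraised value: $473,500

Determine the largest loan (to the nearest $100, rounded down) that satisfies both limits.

Payment cap: 28% × $10,500 = $2,940/month.
At $15.21 per $1,000, that supports 2,940/15.21 × 1,000 ≈ $193,293 → $193,200.
LTV cap: 85% × $473,500 = $402,475 → $402,400.
Binding constraint: payment-to-income.

$193,200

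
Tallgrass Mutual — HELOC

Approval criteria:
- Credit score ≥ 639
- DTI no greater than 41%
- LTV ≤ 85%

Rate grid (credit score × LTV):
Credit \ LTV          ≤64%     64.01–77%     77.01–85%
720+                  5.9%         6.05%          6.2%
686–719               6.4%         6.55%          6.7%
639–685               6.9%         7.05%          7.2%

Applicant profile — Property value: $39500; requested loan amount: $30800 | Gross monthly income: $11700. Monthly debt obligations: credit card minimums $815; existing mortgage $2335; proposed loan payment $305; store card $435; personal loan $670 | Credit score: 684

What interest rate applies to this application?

7.2%

Credit score 684 ≥ 639; Total monthly debts = (815 + 2,335 + 305 + 435 + 670) = 4,560. DTI = 4,560/11,700 = 39% ≤ 41%
Loan-to-value = 30,800/39,500 = 78% — pass (85% max)
Credit 684 → row 639–685; LTV 78% → column 77.01–85%. Grid cell → 7.2%.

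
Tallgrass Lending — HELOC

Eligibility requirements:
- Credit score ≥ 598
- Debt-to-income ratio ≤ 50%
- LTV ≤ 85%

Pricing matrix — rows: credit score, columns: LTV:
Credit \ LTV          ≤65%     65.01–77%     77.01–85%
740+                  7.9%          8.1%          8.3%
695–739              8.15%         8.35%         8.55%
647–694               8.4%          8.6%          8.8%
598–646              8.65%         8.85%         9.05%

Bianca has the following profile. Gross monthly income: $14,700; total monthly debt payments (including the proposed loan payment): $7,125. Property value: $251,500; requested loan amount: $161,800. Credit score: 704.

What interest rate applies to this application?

Credit score 704 ≥ 598; DTI: 7,125 ÷ 14,700 = 48.5%, within the 50% cap
LTV = 161,800/251,500 = 64.3% ≤ 85%
Row: 704 falls in 695–739. Column: 64.3% falls in ≤65%. Rate = 8.15%.

8.15%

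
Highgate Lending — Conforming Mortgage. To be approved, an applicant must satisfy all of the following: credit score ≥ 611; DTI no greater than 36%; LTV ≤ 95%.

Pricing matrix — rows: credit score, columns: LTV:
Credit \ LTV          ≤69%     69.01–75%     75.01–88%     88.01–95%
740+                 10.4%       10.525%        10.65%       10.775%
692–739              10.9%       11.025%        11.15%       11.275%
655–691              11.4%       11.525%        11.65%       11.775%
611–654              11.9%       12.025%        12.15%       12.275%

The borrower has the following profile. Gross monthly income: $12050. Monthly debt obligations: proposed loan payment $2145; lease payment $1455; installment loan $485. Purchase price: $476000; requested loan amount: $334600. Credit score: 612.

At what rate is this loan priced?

Credit score 612 ≥ 611; Total monthly debts = (2,145 + 1,455 + 485) = 4,085. DTI: 4,085 ÷ 12,050 = 33.9%, within the 36% cap
LTV = 334,600/476,000 = 70.3% ≤ 95%
Credit 612 → row 611–654; LTV 70.3% → column 69.01–75%. Grid cell → 12.025%.

12.025%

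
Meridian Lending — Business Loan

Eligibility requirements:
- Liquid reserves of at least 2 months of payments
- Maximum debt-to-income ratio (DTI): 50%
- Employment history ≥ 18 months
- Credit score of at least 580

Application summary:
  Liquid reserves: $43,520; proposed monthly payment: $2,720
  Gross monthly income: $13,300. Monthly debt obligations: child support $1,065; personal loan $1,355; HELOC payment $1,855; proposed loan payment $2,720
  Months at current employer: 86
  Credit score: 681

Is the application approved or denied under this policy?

Denied

Reserves = 43,520/2,720 = 16.0 months ≥ 2
Total monthly debts = (1,065 + 1,355 + 1,855 + 2,720) = 6,995. DTI: 6,995 ÷ 13,300 = 52.6%, exceeds the 50% cap
Employment 86 ≥ 18 months
Credit score 681 ≥ 580 (meets)
Fails on DTI.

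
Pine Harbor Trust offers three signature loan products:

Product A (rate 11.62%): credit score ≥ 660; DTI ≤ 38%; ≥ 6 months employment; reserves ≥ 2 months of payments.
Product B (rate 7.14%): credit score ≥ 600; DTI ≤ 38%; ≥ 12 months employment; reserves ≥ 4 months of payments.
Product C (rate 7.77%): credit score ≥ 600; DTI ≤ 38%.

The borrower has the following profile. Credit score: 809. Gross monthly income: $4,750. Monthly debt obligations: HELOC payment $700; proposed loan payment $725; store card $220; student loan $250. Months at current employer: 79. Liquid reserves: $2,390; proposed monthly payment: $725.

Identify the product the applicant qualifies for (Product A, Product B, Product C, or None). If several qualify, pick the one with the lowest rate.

None

Total debts = (700 + 725 + 220 + 250) = 1,895; DTI = 1,895/4,750 = 39.9%.
Reserves = 2,390/725 = 3.3 months.
Product A: score 809 ≥ 660; DTI 39.9% > 38%; employment 79 ≥ 6 mo; reserves 3.3 ≥ 2 mo → does not qualify.
Product B: score 809 ≥ 600; DTI 39.9% > 38%; employment 79 ≥ 12 mo; reserves 3.3 < 4 mo → does not qualify.
Product C: score 809 ≥ 600; DTI 39.9% > 38% → does not qualify.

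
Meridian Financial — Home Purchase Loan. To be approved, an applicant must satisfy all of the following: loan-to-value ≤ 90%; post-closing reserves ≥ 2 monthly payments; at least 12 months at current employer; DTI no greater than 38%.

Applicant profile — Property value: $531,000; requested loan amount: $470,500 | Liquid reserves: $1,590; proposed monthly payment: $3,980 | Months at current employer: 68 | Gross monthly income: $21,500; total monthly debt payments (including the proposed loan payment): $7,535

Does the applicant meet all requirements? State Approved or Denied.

LTV: 470,500 ÷ 531,000 = 88.6%, within 90% cap
Reserves: 1,590 ÷ 3,980 = 0.4 months (below 2-month minimum)
Employment 68 ≥ 12 months
DTI: 7,535 ÷ 21,500 = 35%, within the 38% cap
Fails on reserves.

Denied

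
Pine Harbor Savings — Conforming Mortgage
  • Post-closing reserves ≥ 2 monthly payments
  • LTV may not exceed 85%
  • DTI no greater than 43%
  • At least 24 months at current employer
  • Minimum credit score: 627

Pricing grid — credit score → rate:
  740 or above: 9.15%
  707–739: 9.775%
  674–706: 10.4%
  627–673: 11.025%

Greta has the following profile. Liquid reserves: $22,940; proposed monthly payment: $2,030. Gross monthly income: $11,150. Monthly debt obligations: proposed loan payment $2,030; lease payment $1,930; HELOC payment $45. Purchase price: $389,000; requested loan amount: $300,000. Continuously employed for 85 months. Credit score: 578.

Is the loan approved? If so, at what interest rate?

Credit score 578 < 627 (below minimum)
Liquid reserves cover 22,940/2,030 = 11.3 months — ≥ 2 required
Total monthly debts = (2,030 + 1,930 + 45) = 4,005. DTI = 4,005/11,150 = 35.9% ≤ 43%
LTV: 300,000 ÷ 389,000 = 77.1%, within 85% cap
Employment 85 ≥ 24 months
Not all requirements met → denied.

Denied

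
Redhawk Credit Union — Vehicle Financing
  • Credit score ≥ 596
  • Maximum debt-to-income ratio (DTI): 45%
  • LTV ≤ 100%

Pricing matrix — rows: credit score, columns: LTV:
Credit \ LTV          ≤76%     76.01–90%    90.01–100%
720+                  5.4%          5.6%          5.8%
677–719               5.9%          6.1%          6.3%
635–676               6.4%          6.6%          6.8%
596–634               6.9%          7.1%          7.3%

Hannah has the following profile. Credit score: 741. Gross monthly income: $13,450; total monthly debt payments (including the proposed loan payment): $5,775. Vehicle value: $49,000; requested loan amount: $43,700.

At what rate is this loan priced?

Credit score 741 ≥ 596; DTI: 5,775 ÷ 13,450 = 42.9%, within the 45% cap
Loan-to-value = 43,700/49,000 = 89.2% — pass (100% max)
Credit 741 → row 720+; LTV 89.2% → column 76.01–90%. Grid cell → 5.6%.

5.6%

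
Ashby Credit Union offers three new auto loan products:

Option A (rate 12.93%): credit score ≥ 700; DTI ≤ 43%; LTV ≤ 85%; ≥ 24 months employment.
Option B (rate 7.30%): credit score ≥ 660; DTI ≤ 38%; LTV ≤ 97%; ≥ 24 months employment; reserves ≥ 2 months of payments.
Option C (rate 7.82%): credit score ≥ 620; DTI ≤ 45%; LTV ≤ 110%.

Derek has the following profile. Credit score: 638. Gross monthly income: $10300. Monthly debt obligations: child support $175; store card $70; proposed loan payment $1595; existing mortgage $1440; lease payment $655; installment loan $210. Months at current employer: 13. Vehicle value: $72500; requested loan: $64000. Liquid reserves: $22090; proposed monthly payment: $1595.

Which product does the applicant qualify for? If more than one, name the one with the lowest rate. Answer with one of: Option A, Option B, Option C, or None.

Total debts = (175 + 70 + 1,595 + 1,440 + 655 + 210) = 4,145; DTI = 4,145/10,300 = 40.2%.
LTV = 64,000/72,500 = 88.3%.
Reserves = 22,090/1,595 = 13.8 months.
Option A: score 638 < 700; DTI 40.2% ≤ 43%; LTV 88.3% > 85%; employment 13 < 24 mo → does not qualify.
Option B: score 638 < 660; DTI 40.2% > 38%; LTV 88.3% ≤ 97%; employment 13 < 24 mo; reserves 13.8 ≥ 2 mo → does not qualify.
Option C: score 638 ≥ 620; DTI 40.2% ≤ 45%; LTV 88.3% ≤ 110% → qualifies.

Option C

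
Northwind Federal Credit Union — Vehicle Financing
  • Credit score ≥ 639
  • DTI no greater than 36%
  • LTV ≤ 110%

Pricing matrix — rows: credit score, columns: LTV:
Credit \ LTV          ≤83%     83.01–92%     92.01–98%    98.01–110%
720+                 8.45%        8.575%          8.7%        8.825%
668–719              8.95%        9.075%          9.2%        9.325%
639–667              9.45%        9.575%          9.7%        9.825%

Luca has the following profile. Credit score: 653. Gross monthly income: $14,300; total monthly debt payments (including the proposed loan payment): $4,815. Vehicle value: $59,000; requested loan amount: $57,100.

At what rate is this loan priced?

9.7%

Credit score 653 ≥ 639; DTI = 4,815/14,300 = 33.7% ≤ 36%
Loan-to-value = 57,100/59,000 = 96.8% — pass (110% max)
Score 653 is in the 639–667 band; LTV 96.8% is in the 92.01–98% band → 9.7%.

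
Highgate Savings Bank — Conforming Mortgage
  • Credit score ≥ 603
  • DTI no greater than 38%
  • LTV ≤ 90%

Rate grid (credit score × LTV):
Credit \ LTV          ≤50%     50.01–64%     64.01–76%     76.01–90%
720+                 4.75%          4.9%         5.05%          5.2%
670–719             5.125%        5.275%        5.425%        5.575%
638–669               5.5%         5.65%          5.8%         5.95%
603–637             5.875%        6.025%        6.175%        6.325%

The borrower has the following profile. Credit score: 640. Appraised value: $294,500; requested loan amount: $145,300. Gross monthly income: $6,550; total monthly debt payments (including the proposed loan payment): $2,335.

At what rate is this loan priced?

Credit score 640 ≥ 603; DTI = 2,335/6,550 = 35.6% ≤ 38%
Loan-to-value = 145,300/294,500 = 49.3% — pass (90% max)
Row: 640 falls in 638–669. Column: 49.3% falls in ≤50%. Rate = 5.5%.

5.5%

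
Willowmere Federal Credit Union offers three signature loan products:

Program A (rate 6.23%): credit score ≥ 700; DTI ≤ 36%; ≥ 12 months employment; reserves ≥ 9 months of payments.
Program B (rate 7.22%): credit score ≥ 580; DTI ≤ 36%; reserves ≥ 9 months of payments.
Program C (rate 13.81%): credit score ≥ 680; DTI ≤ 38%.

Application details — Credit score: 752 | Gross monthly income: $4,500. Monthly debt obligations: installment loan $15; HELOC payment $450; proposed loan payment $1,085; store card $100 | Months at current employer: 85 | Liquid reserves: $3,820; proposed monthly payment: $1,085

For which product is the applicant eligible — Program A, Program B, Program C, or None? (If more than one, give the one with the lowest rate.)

Program C

Total debts = (15 + 450 + 1,085 + 100) = 1,650; DTI = 1,650/4,500 = 36.7%.
Reserves = 3,820/1,085 = 3.5 months.
Program A: score 752 ≥ 700; DTI 36.7% > 36%; employment 85 ≥ 12 mo; reserves 3.5 < 9 mo → does not qualify.
Program B: score 752 ≥ 580; DTI 36.7% > 36%; reserves 3.5 < 9 mo → does not qualify.
Program C: score 752 ≥ 680; DTI 36.7% ≤ 38% → qualifies.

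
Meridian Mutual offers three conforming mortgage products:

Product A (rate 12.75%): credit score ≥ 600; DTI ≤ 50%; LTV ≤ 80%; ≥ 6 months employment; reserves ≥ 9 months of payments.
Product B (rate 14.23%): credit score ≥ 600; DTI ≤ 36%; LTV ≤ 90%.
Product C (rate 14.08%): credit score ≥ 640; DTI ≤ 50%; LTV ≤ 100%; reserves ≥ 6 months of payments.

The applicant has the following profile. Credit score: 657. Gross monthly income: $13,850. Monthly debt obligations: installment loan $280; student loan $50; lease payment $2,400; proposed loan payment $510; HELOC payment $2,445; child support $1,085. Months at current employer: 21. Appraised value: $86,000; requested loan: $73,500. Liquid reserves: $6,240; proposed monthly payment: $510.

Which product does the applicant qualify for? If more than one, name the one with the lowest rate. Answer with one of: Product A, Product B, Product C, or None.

Total debts = (280 + 50 + 2,400 + 510 + 2,445 + 1,085) = 6,770; DTI = 6,770/13,850 = 48.9%.
LTV = 73,500/86,000 = 85.5%.
Reserves = 6,240/510 = 12.2 months.
Product A: score 657 ≥ 600; DTI 48.9% ≤ 50%; LTV 85.5% > 80%; employment 21 ≥ 6 mo; reserves 12.2 ≥ 9 mo → does not qualify.
Product B: score 657 ≥ 600; DTI 48.9% > 36%; LTV 85.5% ≤ 90% → does not qualify.
Product C: score 657 ≥ 640; DTI 48.9% ≤ 50%; LTV 85.5% ≤ 100%; reserves 12.2 ≥ 6 mo → qualifies.

Product C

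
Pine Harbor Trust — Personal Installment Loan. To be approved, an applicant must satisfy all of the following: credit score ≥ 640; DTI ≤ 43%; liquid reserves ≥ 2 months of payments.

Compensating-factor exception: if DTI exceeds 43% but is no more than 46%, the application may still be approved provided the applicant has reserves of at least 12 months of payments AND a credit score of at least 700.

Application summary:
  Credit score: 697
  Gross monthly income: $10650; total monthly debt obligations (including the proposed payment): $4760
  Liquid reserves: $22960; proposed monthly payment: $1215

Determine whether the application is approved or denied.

Credit score 697 ≥ 640 (meets base)
DTI = 4,760/10,650 = 44.7% > 43% — standard DTI limit exceeded.
Reserves: 22,960 ÷ 1,215 = 18.9 months (meets 2-month minimum)
DTI 44.7% is within the 43%–46% exception band; checking compensating factors.
Override check — reserves: 18.9 mo (ok); score: 697 (below 700).
Override conditions not both satisfied; exception does not apply.

Denied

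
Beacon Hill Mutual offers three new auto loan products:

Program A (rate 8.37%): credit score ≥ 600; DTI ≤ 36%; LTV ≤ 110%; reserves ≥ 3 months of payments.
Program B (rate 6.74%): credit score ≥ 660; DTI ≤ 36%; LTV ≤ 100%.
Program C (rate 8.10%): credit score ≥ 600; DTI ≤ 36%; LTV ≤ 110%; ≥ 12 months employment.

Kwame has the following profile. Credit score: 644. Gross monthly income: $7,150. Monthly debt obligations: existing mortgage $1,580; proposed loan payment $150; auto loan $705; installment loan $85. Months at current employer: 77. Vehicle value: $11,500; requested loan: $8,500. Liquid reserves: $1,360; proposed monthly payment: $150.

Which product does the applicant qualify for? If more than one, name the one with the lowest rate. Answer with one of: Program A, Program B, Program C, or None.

Total debts = (1,580 + 150 + 705 + 85) = 2,520; DTI = 2,520/7,150 = 35.2%.
LTV = 8,500/11,500 = 73.9%.
Reserves = 1,360/150 = 9.1 months.
Program A: score 644 ≥ 600; DTI 35.2% ≤ 36%; LTV 73.9% ≤ 110%; reserves 9.1 ≥ 3 mo → qualifies.
Program B: score 644 < 660; DTI 35.2% ≤ 36%; LTV 73.9% ≤ 100% → does not qualify.
Program C: score 644 ≥ 600; DTI 35.2% ≤ 36%; LTV 73.9% ≤ 110%; employment 77 ≥ 12 mo → qualifies.
Qualifying: Program A, Program C. Lowest rate is 8.10% → Program C.

Program C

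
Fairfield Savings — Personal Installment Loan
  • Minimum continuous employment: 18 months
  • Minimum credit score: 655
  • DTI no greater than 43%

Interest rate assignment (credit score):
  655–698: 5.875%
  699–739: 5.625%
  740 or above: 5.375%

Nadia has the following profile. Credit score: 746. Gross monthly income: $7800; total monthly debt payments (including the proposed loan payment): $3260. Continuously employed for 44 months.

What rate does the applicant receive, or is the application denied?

Approved at 5.375%

Credit score 746 ≥ 655 (meets minimum)
Employment 44 ≥ 18 months
DTI: 3,260 ÷ 7,800 = 41.8%, within the 43% cap
All requirements met. Score 746 falls in the 740 or above tier → 5.375%.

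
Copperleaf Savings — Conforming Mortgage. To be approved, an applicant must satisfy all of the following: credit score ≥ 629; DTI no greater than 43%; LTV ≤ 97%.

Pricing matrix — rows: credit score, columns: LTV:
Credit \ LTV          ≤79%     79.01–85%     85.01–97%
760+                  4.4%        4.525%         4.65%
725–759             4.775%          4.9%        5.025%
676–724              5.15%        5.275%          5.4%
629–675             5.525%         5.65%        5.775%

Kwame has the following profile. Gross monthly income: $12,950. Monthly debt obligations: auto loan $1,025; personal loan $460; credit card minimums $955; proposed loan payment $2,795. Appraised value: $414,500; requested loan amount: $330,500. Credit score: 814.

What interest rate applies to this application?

4.525%

Credit score 814 ≥ 629; Total monthly debts = (1,025 + 460 + 955 + 2,795) = 5,235. Debt-to-income = 5,235/12,950 = 40.4% — meets 43% limit
Loan-to-value = 330,500/414,500 = 79.7% — pass (97% max)
Score 814 is in the 760+ band; LTV 79.7% is in the 79.01–85% band → 4.525%.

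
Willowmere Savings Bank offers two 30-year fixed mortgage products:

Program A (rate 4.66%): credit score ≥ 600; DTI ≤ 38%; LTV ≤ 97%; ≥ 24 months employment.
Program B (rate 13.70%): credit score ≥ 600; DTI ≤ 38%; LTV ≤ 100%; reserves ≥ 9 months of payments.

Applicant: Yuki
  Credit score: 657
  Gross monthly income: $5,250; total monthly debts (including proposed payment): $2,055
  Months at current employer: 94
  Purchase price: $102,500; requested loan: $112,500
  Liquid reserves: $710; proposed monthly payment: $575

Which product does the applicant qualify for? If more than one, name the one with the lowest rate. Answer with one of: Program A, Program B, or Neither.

DTI = 2,055/5,250 = 39.1%.
LTV = 112,500/102,500 = 109.8%.
Reserves = 710/575 = 1.2 months.
Program A: score 657 ≥ 600; DTI 39.1% > 38%; LTV 109.8% > 97%; employment 94 ≥ 24 mo → does not qualify.
Program B: score 657 ≥ 600; DTI 39.1% > 38%; LTV 109.8% > 100%; reserves 1.2 < 9 mo → does not qualify.

Neither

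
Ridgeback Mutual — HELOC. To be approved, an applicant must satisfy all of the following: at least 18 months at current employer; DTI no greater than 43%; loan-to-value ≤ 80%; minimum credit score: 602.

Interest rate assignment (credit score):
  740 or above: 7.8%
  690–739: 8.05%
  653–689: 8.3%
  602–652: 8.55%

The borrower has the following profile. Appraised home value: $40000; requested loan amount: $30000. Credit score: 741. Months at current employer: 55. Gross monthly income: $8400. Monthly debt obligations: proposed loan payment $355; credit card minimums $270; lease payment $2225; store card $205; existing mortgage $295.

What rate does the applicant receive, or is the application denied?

Approved at 7.8%

Credit score 741 ≥ 602 (meets minimum)
Loan-to-value = 30,000/40,000 = 75% — pass (80% max)
Employment 55 ≥ 18 months
Total monthly debts = (355 + 270 + 2,225 + 205 + 295) = 3,350. Debt-to-income = 3,350/8,400 = 39.9% — meets 43% limit
All requirements met. Score 741 falls in the 740 or above tier → 7.8%.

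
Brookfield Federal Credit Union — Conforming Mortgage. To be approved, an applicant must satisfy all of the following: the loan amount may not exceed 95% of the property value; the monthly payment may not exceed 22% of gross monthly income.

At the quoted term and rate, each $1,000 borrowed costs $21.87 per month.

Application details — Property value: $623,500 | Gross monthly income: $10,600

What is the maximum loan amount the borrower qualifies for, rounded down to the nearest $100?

Payment cap: 22% × $10,600 = $2,332/month.
At $21.87 per $1,000, that supports 2,332/21.87 × 1,000 ≈ $106,630 → $106,600.
LTV cap: 95% × $623,500 = $592,325 → $592,300.
Binding constraint: payment-to-income.

$106,600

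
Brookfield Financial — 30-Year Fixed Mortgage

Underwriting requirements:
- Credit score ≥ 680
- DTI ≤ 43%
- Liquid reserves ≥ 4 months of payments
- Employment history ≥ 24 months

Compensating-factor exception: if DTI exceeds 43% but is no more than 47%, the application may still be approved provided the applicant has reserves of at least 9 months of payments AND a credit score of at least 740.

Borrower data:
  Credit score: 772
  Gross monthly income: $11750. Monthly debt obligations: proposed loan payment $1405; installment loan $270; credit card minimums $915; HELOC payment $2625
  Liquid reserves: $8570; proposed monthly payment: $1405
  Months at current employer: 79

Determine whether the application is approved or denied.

Credit score 772 ≥ 680 (meets base)
Total debts = (1,405 + 270 + 915 + 2,625) = 5,215. DTI = 5,215/11,750 = 44.4% > 43% — standard DTI limit exceeded.
Reserves = 8,570/1,405 = 6.1 months ≥ 4
Employment 79 ≥ 24 months
44.4% falls in the override range (43%–47%), so the compensating-factor test applies.
Override check — reserves: 6.1 mo (short of 9); score: 772 (ok).
Override conditions not both satisfied; exception does not apply.

Denied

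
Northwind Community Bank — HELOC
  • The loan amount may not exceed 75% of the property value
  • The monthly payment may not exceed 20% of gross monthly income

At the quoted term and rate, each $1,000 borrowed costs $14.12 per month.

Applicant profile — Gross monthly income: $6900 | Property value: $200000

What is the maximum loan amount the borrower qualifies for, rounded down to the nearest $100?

Payment cap: 20% × $6,900 = $1,380/month.
At $14.12 per $1,000, that supports 1,380/14.12 × 1,000 ≈ $97,733 → $97,700.
LTV cap: 75% × $200,000 = $150,000 → $150,000.
Binding constraint: payment-to-income.

$97,700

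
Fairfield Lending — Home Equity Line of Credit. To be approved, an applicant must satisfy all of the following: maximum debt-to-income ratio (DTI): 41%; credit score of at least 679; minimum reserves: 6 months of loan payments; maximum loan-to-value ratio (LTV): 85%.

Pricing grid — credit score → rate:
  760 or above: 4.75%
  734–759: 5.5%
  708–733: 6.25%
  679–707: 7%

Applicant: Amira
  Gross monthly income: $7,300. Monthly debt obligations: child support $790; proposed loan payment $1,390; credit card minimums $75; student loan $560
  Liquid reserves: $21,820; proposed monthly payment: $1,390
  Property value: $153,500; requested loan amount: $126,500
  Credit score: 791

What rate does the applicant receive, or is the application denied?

Approved at 4.75%

Credit score 791 ≥ 679 (meets minimum)
Reserves = 21,820/1,390 = 15.7 months ≥ 6
Total monthly debts = (790 + 1,390 + 75 + 560) = 2,815. DTI = 2,815/7,300 = 38.6% ≤ 41%
LTV = 126,500/153,500 = 82.4% ≤ 85%
All requirements met. Score 791 falls in the 760 or above tier → 4.75%.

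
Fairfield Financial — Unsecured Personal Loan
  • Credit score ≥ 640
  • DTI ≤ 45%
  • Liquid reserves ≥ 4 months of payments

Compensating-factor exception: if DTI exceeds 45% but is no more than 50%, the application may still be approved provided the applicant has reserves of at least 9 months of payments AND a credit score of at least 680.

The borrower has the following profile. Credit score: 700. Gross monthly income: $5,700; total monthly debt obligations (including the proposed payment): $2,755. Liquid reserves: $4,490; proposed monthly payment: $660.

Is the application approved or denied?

Denied

Credit score 700 ≥ 640 (meets base)
DTI = 2,755/5,700 = 48.3% > 45% — standard DTI limit exceeded.
Liquid reserves cover 4,490/660 = 6.8 months — ≥ 4 required
48.3% falls in the override range (45%–50%), so the compensating-factor test applies.
Override check — reserves: 6.8 mo (short of 9); score: 700 (ok).
Override conditions not both satisfied; exception does not apply.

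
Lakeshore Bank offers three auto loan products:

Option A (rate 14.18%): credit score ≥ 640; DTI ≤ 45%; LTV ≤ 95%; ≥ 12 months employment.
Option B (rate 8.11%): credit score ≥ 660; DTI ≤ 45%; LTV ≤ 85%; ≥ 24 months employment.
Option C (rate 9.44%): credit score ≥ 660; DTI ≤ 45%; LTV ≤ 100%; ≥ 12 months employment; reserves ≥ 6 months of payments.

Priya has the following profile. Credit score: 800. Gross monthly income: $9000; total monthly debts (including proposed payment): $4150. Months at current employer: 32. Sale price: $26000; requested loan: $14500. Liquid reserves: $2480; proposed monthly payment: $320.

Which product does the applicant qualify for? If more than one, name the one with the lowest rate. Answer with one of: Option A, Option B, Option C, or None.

DTI = 4,150/9,000 = 46.1%.
LTV = 14,500/26,000 = 55.8%.
Reserves = 2,480/320 = 7.8 months.
Option A: score 800 ≥ 640; DTI 46.1% > 45%; LTV 55.8% ≤ 95%; employment 32 ≥ 12 mo → does not qualify.
Option B: score 800 ≥ 660; DTI 46.1% > 45%; LTV 55.8% ≤ 85%; employment 32 ≥ 24 mo → does not qualify.
Option C: score 800 ≥ 660; DTI 46.1% > 45%; LTV 55.8% ≤ 100%; employment 32 ≥ 12 mo; reserves 7.8 ≥ 6 mo → does not qualify.

None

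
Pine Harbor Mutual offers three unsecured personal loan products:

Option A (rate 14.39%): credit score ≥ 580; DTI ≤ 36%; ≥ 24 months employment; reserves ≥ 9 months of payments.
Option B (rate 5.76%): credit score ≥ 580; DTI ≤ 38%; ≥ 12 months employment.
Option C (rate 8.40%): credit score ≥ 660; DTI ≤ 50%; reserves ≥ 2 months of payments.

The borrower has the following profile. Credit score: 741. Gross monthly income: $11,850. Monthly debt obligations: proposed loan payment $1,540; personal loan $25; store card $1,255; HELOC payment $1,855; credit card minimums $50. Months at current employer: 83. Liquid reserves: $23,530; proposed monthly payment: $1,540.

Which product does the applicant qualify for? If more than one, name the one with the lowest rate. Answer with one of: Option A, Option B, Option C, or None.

Total debts = (1,540 + 25 + 1,255 + 1,855 + 50) = 4,725; DTI = 4,725/11,850 = 39.9%.
Reserves = 23,530/1,540 = 15.3 months.
Option A: score 741 ≥ 580; DTI 39.9% > 36%; employment 83 ≥ 24 mo; reserves 15.3 ≥ 9 mo → does not qualify.
Option B: score 741 ≥ 580; DTI 39.9% > 38%; employment 83 ≥ 12 mo → does not qualify.
Option C: score 741 ≥ 660; DTI 39.9% ≤ 50%; reserves 15.3 ≥ 2 mo → qualifies.

Option C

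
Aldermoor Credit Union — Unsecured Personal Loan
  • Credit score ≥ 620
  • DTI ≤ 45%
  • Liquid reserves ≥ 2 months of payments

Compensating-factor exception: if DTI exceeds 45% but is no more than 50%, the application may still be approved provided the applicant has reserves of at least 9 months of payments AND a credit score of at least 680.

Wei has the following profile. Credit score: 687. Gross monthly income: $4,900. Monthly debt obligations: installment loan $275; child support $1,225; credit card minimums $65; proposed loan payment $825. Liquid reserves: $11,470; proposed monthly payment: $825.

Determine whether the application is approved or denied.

Approved

Credit score 687 ≥ 620 (meets base)
Total debts = (275 + 1,225 + 65 + 825) = 2,390. DTI: 2,390 ÷ 4,900 = 48.8%, over the 45% base limit.
Liquid reserves cover 11,470/825 = 13.9 months — ≥ 2 required
48.8% falls in the override range (45%–50%), so the compensating-factor test applies.
Reserves 13.9 ≥ 9 months; credit score 687 ≥ 680.
Both override conditions satisfied; DTI exception granted.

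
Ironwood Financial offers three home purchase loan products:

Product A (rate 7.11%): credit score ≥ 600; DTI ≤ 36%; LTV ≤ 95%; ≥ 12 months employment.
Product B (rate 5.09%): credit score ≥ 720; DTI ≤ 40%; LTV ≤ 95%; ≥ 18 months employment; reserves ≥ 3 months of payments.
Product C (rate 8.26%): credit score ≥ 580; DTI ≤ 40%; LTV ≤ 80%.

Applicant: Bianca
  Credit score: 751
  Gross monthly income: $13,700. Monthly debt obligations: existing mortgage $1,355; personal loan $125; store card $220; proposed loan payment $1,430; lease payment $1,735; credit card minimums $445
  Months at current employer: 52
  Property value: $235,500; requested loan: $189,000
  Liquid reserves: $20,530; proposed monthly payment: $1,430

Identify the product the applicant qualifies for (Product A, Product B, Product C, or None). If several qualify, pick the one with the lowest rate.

Total debts = (1,355 + 125 + 220 + 1,430 + 1,735 + 445) = 5,310; DTI = 5,310/13,700 = 38.8%.
LTV = 189,000/235,500 = 80.3%.
Reserves = 20,530/1,430 = 14.4 months.
Product A: score 751 ≥ 600; DTI 38.8% > 36%; LTV 80.3% ≤ 95%; employment 52 ≥ 12 mo → does not qualify.
Product B: score 751 ≥ 720; DTI 38.8% ≤ 40%; LTV 80.3% ≤ 95%; employment 52 ≥ 18 mo; reserves 14.4 ≥ 3 mo → qualifies.
Product C: score 751 ≥ 580; DTI 38.8% ≤ 40%; LTV 80.3% > 80% → does not qualify.

Product B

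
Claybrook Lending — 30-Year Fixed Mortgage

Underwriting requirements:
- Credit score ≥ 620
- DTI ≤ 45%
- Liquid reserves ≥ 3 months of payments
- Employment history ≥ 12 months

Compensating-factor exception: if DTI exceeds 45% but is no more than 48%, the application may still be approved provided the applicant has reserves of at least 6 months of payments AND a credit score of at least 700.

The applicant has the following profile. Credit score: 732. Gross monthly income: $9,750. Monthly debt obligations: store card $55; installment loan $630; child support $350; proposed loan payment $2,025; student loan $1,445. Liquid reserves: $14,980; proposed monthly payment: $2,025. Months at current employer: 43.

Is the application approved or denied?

Credit score 732 ≥ 620 (meets base)
Total debts = (55 + 630 + 350 + 2,025 + 1,445) = 4,505. DTI = 4,505/9,750 = 46.2% > 45% — standard DTI limit exceeded.
Reserves = 14,980/2,025 = 7.4 months ≥ 3
Employment 43 ≥ 12 months
DTI 46.2% is within the 45%–48% exception band; checking compensating factors.
Reserves 7.4 ≥ 6 months; credit score 732 ≥ 700.
Both compensating conditions met → exception applies.

Approved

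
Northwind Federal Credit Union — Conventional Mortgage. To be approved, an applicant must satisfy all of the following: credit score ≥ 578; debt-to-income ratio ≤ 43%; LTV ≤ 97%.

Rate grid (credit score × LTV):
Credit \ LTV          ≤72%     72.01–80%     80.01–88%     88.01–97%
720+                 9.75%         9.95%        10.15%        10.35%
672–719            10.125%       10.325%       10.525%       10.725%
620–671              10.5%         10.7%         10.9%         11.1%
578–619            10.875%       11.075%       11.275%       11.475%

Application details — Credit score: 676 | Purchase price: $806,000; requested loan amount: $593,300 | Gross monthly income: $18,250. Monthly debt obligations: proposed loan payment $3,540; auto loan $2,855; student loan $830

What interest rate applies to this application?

Credit score 676 ≥ 578; Total monthly debts = (3,540 + 2,855 + 830) = 7,225. DTI: 7,225 ÷ 18,250 = 39.6%, within the 43% cap
Loan-to-value = 593,300/806,000 = 73.6% — pass (97% max)
Score 676 is in the 672–719 band; LTV 73.6% is in the 72.01–80% band → 10.325%.

10.325%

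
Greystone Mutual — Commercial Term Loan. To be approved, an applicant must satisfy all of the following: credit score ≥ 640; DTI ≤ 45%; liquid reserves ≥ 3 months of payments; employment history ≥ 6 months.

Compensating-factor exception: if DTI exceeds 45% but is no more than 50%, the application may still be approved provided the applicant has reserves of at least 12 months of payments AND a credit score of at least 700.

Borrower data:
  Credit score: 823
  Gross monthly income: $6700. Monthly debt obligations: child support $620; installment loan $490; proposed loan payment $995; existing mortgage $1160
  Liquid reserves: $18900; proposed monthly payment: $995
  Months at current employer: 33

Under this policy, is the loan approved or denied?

Approved

Credit score 823 ≥ 640 (meets base)
Total debts = (620 + 490 + 995 + 1,160) = 3,265. DTI: 3,265 ÷ 6,700 = 48.7%, over the 45% base limit.
Liquid reserves cover 18,900/995 = 19.0 months — ≥ 3 required
Employment 33 ≥ 6 months
48.7% falls in the override range (45%–50%), so the compensating-factor test applies.
Override check — reserves: 19.0 mo (ok); score: 823 (ok).
Both override conditions satisfied; DTI exception granted.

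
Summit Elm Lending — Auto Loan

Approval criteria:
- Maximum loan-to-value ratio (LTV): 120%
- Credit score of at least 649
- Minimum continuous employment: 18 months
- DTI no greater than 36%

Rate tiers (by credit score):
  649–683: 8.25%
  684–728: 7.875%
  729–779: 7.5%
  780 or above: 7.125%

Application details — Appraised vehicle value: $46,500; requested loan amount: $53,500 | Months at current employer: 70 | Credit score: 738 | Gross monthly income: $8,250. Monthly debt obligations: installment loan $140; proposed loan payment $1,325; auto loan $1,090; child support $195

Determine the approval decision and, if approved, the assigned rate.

Credit score 738 ≥ 649 (meets minimum)
Employment 70 ≥ 18 months
LTV = 53,500/46,500 = 115.1% ≤ 120%
Total monthly debts = (140 + 1,325 + 1,090 + 195) = 2,750. DTI: 2,750 ÷ 8,250 = 33.3%, within the 36% cap
All requirements met. Score 738 falls in the 729–779 tier → 7.5%.

Approved at 7.5%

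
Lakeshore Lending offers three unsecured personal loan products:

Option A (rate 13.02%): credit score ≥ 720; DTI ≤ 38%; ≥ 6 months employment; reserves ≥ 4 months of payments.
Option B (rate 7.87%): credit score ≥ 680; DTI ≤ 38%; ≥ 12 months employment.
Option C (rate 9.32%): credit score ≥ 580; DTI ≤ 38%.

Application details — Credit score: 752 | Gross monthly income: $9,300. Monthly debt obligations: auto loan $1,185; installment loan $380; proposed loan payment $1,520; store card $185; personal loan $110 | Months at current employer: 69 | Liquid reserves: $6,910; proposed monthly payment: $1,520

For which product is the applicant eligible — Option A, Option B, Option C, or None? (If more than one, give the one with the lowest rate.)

Option B

Total debts = (1,185 + 380 + 1,520 + 185 + 110) = 3,380; DTI = 3,380/9,300 = 36.3%.
Reserves = 6,910/1,520 = 4.5 months.
Option A: score 752 ≥ 720; DTI 36.3% ≤ 38%; employment 69 ≥ 6 mo; reserves 4.5 ≥ 4 mo → qualifies.
Option B: score 752 ≥ 680; DTI 36.3% ≤ 38%; employment 69 ≥ 12 mo → qualifies.
Option C: score 752 ≥ 580; DTI 36.3% ≤ 38% → qualifies.
Qualifying: Option A, Option B, Option C. Lowest rate is 7.87% → Option B.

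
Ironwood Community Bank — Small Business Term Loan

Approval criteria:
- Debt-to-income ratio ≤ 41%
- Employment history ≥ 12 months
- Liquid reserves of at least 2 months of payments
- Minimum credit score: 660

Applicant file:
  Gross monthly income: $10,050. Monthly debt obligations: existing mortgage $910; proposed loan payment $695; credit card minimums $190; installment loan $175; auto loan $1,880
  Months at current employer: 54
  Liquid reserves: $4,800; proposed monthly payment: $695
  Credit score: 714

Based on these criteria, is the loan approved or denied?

Approved

Total monthly debts = (910 + 695 + 190 + 175 + 1,880) = 3,850. DTI: 3,850 ÷ 10,050 = 38.3%, within the 41% cap
Employment 54 ≥ 12 months
Reserves: 4,800 ÷ 695 = 6.9 months (meets 2-month minimum)
Credit score 714 ≥ 660 (meets)
All criteria satisfied.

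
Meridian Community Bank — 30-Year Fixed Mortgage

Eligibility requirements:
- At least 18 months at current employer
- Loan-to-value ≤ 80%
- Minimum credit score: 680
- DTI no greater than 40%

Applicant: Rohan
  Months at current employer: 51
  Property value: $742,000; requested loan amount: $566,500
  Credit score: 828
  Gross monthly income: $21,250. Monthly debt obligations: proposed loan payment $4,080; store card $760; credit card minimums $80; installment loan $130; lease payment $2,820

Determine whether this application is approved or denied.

Approved

Employment 51 ≥ 18 months
LTV: 566,500 ÷ 742,000 = 76.3%, within 80% cap
Credit score 828 ≥ 680 (meets)
Total monthly debts = (4,080 + 760 + 80 + 130 + 2,820) = 7,870. Debt-to-income = 7,870/21,250 = 37% — meets 40% limit
All criteria satisfied.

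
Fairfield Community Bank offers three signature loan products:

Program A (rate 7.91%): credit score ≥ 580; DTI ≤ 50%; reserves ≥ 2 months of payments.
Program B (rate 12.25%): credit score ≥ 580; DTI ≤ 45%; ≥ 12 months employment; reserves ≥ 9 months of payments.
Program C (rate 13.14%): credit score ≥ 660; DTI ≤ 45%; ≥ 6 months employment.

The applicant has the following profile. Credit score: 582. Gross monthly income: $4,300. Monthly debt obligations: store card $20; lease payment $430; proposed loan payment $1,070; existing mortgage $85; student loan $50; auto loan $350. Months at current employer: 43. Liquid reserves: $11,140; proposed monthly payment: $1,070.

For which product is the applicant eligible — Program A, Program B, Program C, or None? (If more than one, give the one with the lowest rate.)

Program A

Total debts = (20 + 430 + 1,070 + 85 + 50 + 350) = 2,005; DTI = 2,005/4,300 = 46.6%.
Reserves = 11,140/1,070 = 10.4 months.
Program A: score 582 ≥ 580; DTI 46.6% ≤ 50%; reserves 10.4 ≥ 2 mo → qualifies.
Program B: score 582 ≥ 580; DTI 46.6% > 45%; employment 43 ≥ 12 mo; reserves 10.4 ≥ 9 mo → does not qualify.
Program C: score 582 < 660; DTI 46.6% > 45%; employment 43 ≥ 6 mo → does not qualify.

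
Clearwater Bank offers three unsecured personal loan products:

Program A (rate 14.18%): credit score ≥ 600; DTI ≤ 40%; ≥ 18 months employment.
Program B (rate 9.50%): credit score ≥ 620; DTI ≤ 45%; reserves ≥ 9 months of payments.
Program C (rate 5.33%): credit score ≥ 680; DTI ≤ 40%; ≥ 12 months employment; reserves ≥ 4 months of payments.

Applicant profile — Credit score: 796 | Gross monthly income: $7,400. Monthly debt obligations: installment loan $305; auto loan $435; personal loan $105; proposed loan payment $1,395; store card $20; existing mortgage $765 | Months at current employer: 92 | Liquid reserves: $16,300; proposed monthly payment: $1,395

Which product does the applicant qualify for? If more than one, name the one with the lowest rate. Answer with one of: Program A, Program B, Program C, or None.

Total debts = (305 + 435 + 105 + 1,395 + 20 + 765) = 3,025; DTI = 3,025/7,400 = 40.9%.
Reserves = 16,300/1,395 = 11.7 months.
Program A: score 796 ≥ 600; DTI 40.9% > 40%; employment 92 ≥ 18 mo → does not qualify.
Program B: score 796 ≥ 620; DTI 40.9% ≤ 45%; reserves 11.7 ≥ 9 mo → qualifies.
Program C: score 796 ≥ 680; DTI 40.9% > 40%; employment 92 ≥ 12 mo; reserves 11.7 ≥ 4 mo → does not qualify.

Program B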